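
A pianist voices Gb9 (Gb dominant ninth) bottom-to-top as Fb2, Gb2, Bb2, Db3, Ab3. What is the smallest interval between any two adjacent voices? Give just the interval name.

major second

Adjacent intervals: Fb2→Gb2 = major second; Gb2→Bb2 = major third; Bb2→Db3 = minor third; Db3→Ab3 = perfect fifth.
The smallest is Fb2 to Gb2, a major second (2 semitones).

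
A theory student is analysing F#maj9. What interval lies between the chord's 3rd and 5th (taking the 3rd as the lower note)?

The chord tones of F#maj9 are F# A# C# E# G#.
3rd = A#; 5th = C#.
3 letter names make it a third; at 3 semitones (a half step narrower than major) the quality is minor.

m3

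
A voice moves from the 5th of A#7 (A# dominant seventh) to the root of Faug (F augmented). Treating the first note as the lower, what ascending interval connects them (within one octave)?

diminished second

The 5th of A#7 (A# dominant seventh) is E#; the root of Faug (F augmented) is F.
E# up to F is 0 semitones, a whole step narrower than a major second, so the interval is diminished.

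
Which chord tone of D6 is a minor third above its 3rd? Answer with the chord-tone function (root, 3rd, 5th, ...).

5th

Spelling the chord: D-F#-A-B.
The 3rd is F#. A minor third above F# is A.
A is the chord's 5th.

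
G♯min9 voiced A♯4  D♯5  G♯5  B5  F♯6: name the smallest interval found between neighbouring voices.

Adjacent intervals: A♯4→D♯5 = perfect fourth; D♯5→G♯5 = perfect fourth; G♯5→B5 = minor third; B5→F♯6 = perfect fifth.
The smallest is G♯5 to B5, a minor third (3 semitones).

minor third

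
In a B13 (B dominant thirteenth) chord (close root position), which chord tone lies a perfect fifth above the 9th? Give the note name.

B13 (B dominant thirteenth): B D♯ F♯ A C♯ G♯.
The 9th is C♯. A perfect fifth above C♯ is G♯.
G♯ is the chord's 13th.

G#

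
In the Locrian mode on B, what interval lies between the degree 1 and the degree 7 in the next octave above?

The scale runs B C D E F G A.
So we need the interval from B up to A.
B up to A is 22 semitones, a half step narrower than a major fourteenth, so the interval is minor.

minor fourteenth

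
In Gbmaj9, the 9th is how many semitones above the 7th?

3

Spelling the chord: Gb–Bb–Db–F–Ab.
F to Ab is a minor third: 3 semitones.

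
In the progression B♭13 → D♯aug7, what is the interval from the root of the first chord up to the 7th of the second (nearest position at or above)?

augmented second

The root of B♭13 is B♭; the 7th of D♯aug7 is C♯.
2 letter names make it a second; at 3 semitones (a half step wider than major) the quality is augmented.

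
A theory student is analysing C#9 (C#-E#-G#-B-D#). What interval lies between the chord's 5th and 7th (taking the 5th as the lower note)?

So we need the interval from G# up to B.
G# up to B is 3 semitones, a half step narrower than a major third, so the interval is minor.

minor 3rd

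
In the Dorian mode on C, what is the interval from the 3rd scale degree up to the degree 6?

augmented 4th

C dorian: C D Eb F G A Bb.
That puts Eb below A.
From Eb to A: 6 semitones over a fourth = augmented.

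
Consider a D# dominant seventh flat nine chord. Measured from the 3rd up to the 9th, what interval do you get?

Spelling the chord: D#–F##–A#–C#–E.
So we need the interval from F## up to E.
7 letter names make it a seventh; at 9 semitones (a whole step narrower than major) the quality is diminished.

diminished seventh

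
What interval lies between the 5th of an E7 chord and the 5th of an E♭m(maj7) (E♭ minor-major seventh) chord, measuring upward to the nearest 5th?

diminished 8th

E7 has B as its 5th, and E♭m(maj7) (E♭ minor-major seventh) has B♭ as its 5th.
From B to B♭: 11 semitones over an octave = diminished.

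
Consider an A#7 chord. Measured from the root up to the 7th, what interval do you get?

minor seventh

A# dominant seventh: A#, C##, E#, G#.
Root = A#; 7th = G#.
A# up to G# is 10 semitones, a half step narrower than a major seventh, so the interval is minor.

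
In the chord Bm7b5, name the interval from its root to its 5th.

diminished fifth

B half-diminished seventh is spelled B–D–F–A.
Root = B; 5th = F.
B up to F is 6 semitones, a half step narrower than a perfect fifth, so the interval is diminished.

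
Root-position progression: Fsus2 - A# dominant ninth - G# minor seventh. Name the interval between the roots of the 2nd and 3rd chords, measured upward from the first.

The roots are A# and G#.
7 letter names make it a seventh; at 10 semitones (a half step narrower than major) the quality is minor.

minor seventh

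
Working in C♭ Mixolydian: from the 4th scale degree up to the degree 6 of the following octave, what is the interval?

major tenth

The scale runs C♭ D♭ E♭ F♭ G♭ A♭ B𝄫.
The 4th scale degree is F♭ and the 6th scale degree (up an octave) is A♭.
Counting 10 letters and 16 half steps from F♭ gives a major tenth.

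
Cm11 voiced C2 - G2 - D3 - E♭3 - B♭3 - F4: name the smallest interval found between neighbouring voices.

m2

Adjacent intervals: C2→G2 = perfect fifth; G2→D3 = perfect fifth; D3→E♭3 = minor second; E♭3→B♭3 = perfect fifth; B♭3→F4 = perfect fifth.
The smallest is D3 to E♭3, a minor second (1 semitone).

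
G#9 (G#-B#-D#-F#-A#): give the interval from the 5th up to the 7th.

So we need the interval from D# up to F#.
From D# to F#: 3 semitones over a third = minor.

minor 3rd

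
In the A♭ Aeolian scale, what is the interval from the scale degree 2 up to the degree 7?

The scale runs A♭ B♭ C♭ D♭ E♭ F♭ G♭.
So we need the interval from B♭ up to G♭.
B♭ up to G♭ is 8 semitones, a half step narrower than a major sixth, so the interval is minor.

minor sixth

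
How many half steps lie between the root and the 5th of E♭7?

The chord tones of E♭7 are E♭ G B♭ D♭.
E♭ to B♭ is a perfect fifth: 7 semitones.

7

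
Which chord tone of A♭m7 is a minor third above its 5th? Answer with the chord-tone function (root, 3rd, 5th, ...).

A♭min7 (A♭ minor seventh) is spelled A♭–C♭–E♭–G♭.
The 5th is E♭. A minor third above E♭ is G♭.
G♭ is the chord's 7th.

7th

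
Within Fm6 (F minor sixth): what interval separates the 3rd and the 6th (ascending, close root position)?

The chord tones of F minor sixth are F, A♭, C, D.
So we need the interval from A♭ up to D.
A♭ up to D is 6 semitones, a half step wider than a perfect fourth, so the interval is augmented.

A4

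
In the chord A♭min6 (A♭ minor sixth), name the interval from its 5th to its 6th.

major 2nd

A♭ minor sixth: A♭–C♭–E♭–F.
The 5th is E♭ and the 6th is F.
Counting 2 letters and 2 half steps from E♭ gives a major second.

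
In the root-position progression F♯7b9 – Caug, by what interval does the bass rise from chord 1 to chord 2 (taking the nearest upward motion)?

diminished fifth

The roots are F♯ and C.
5 letter names make it a fifth; at 6 semitones (a half step narrower than perfect) the quality is diminished.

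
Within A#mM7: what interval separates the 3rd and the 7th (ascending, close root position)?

A# minor-major seventh: A# C# E# G##.
3rd = C#; 7th = G##.
C# up to G## is 8 semitones, a half step wider than a perfect fifth, so the interval is augmented.

augmented 5th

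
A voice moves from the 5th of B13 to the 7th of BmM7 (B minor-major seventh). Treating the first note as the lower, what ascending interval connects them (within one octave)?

M3

B13 has F# as its 5th, and BmM7 (B minor-major seventh) has A# as its 7th.
F# up to A# spans 3 letter names and 4 semitones — a major third.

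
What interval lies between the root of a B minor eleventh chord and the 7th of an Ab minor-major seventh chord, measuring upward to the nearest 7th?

B minor eleventh has B as its root, and Ab minor-major seventh has G as its 7th.
6 letter names make it a sixth; at 8 semitones (a half step narrower than major) the quality is minor.

minor sixth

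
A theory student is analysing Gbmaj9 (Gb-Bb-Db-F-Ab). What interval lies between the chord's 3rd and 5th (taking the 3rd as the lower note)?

The 3rd is Bb and the 5th is Db.
Bb up to Db is 3 semitones, a half step narrower than a major third, so the interval is minor.

minor third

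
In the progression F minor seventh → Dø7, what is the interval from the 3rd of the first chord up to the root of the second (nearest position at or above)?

F minor seventh has Ab as its 3rd, and Dø7 has D as its root.
Ab up to D is 6 semitones, a half step wider than a perfect fourth, so the interval is augmented.

augmented fourth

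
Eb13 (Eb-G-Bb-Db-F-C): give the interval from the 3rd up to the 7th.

diminished fifth

3rd = G; 7th = Db.
G up to Db is 6 semitones, a half step narrower than a perfect fifth, so the interval is diminished.
This 3–7 tritone is the characteristic tension at the heart of the dominant sound.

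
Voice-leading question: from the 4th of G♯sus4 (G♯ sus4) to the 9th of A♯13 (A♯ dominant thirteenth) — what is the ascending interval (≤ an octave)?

M7

G♯sus4 (G♯ sus4) has C♯ as its 4th, and A♯13 (A♯ dominant thirteenth) has B♯ as its 9th.
C♯ up to B♯ spans 7 letter names and 11 semitones — a major seventh.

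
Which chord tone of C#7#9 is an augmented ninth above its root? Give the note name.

Spelling the chord: C#-E#-G#-B-D##.
The root is C#. An augmented ninth above C# is D##.
D## is the chord's 9th.

D##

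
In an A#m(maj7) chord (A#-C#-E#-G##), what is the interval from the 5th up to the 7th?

major third

That puts E# below G##.
Counting 3 letters and 4 half steps from E# gives a major third.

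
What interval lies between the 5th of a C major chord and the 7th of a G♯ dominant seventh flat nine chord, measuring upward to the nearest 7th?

major seventh

The 5th of C major is G; the 7th of G♯ dominant seventh flat nine is F♯.
G up to F♯ spans 7 letter names and 11 semitones — a major seventh.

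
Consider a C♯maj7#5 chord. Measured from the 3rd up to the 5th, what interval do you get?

Spelling the chord: C♯, E♯, G𝄪, B♯.
So we need the interval from E♯ up to G𝄪.
E♯ up to G𝄪 spans 3 letter names and 4 semitones — a major third.

M3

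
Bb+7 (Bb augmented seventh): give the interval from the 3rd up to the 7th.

Spelling the chord: Bb, D, F#, Ab.
The 3rd is D and the 7th is Ab.
D up to Ab is 6 semitones, a half step narrower than a perfect fifth, so the interval is diminished.
This 3–7 tritone is the characteristic tension at the heart of the dominant sound.

diminished fifth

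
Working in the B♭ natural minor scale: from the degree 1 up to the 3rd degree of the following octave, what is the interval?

B♭ natural minor: B♭ C D♭ E♭ F G♭ A♭.
Degree 1 = B♭; 3rd degree (up an octave) = D♭.
B♭ up to D♭ is 15 semitones, a half step narrower than a major tenth, so the interval is minor.

m10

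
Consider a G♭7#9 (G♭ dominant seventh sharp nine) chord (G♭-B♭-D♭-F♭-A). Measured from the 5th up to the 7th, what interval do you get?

minor third

The 5th is D♭ and the 7th is F♭.
3 letter names make it a third; at 3 semitones (a half step narrower than major) the quality is minor.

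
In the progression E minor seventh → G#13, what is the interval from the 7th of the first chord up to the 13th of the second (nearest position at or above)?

augmented second

E minor seventh has D as its 7th, and G#13 has E# as its 13th.
2 letter names make it a second; at 3 semitones (a half step wider than major) the quality is augmented.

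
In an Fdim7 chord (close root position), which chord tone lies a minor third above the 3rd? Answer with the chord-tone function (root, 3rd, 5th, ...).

5th

F°7 (F diminished seventh): F A♭ C♭ E𝄫.
The 3rd is A♭. A minor third above A♭ is C♭.
C♭ is the chord's 5th.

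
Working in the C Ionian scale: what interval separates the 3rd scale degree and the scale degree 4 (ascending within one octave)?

The scale runs C D E F G A B.
The 3rd scale degree is E and the 4th scale degree is F.
E up to F is 1 semitone, a half step narrower than a major second, so the interval is minor.

minor second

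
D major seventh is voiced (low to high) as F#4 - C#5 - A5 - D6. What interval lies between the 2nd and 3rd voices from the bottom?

minor 6th

Those voices are C#5 and A5.
6 letter names make it a sixth; at 8 semitones (a half step narrower than major) the quality is minor.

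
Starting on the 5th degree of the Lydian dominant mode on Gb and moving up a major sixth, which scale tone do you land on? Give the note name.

The scale is Gb Ab Bb C Db Eb Fb.
The 5th degree is Db; a major sixth above that is Bb — scale degree 3.

Bb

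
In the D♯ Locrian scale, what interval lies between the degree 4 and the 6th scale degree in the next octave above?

minor 10th

D♯ locrian: D♯ E F♯ G♯ A B C♯.
The degree 4 is G♯ and the 6th degree (up an octave) is B.
10 letter names make it a tenth; at 15 semitones (a half step narrower than major) the quality is minor.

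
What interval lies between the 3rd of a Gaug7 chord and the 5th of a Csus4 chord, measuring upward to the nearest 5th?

Gaug7 has B as its 3rd, and Csus4 has G as its 5th.
B up to G is 8 semitones, a half step narrower than a major sixth, so the interval is minor.

minor sixth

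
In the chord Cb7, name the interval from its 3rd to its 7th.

diminished fifth

Cb7: Cb Eb Gb Bbb.
So we need the interval from Eb up to Bbb.
From Eb to Bbb: 6 semitones over a fifth = diminished.
This 3–7 tritone is the characteristic tension at the heart of the dominant sound.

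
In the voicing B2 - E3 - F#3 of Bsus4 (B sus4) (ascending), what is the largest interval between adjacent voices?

Adjacent intervals: B2→E3 = perfect fourth; E3→F#3 = major second.
The largest is B2 to E3, a perfect fourth (5 semitones).

perfect 4th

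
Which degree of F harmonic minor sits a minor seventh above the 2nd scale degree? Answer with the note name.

F

The scale is F G Ab Bb C Db E.
The 2nd scale degree is G; a minor seventh above that is F — scale degree 1.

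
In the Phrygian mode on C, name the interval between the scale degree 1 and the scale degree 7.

minor 7th

Spelling the Phrygian mode on C: C Db Eb F G Ab Bb.
Scale degree 1 = C; degree 7 = Bb.
From C to Bb: 10 semitones over a seventh = minor.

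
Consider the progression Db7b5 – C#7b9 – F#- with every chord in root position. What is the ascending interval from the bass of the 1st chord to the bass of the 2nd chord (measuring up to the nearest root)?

augmented seventh

The roots are Db and C#.
7 letter names make it a seventh; at 12 semitones (a half step wider than major) the quality is augmented.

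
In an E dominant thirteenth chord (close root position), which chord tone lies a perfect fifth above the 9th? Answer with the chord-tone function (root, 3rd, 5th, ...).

13th

E13 is spelled E-G♯-B-D-F♯-C♯.
The 9th is F♯. A perfect fifth above F♯ is C♯.
C♯ is the chord's 13th.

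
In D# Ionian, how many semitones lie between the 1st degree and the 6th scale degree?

The scale is D# E# F## G# A# B# C##.
D# up to B# is a major sixth — 9 semitones.

9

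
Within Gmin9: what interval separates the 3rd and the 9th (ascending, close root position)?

Spelling the chord: G-B♭-D-F-A.
The 3rd is B♭ and the 9th is A.
From B♭ to A is 11 semitones, exactly the major seventh.

major 7th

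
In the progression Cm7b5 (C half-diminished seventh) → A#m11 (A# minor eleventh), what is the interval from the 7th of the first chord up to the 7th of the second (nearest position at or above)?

augmented sixth

Cm7b5 (C half-diminished seventh) has Bb as its 7th, and A#m11 (A# minor eleventh) has G# as its 7th.
From Bb to G#: 10 semitones over a sixth = augmented.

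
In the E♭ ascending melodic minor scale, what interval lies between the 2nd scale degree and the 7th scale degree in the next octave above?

major 13th

The scale runs E♭ F G♭ A♭ B♭ C D.
2nd scale degree = F; degree 7 (up an octave) = D.
F up to D spans 13 letter names and 21 semitones — a major thirteenth.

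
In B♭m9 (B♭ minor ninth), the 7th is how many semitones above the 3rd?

7

Spelling the chord: B♭ D♭ F A♭ C.
D♭ to A♭ is a perfect fifth: 7 semitones.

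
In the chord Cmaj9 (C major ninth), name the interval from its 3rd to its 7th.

C major ninth is spelled C–E–G–B–D.
3rd = E; 7th = B.
E up to B spans 5 letter names and 7 semitones — a perfect fifth.

perfect 5th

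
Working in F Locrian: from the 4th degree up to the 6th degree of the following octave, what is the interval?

The scale runs F G♭ A♭ B♭ C♭ D♭ E♭.
4th degree = B♭; scale degree 6 (up an octave) = D♭.
10 letter names make it a tenth; at 15 semitones (a half step narrower than major) the quality is minor.

minor 10th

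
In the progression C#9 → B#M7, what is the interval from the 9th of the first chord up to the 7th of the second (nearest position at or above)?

C#9 has D# as its 9th, and B#M7 has A## as its 7th.
From D# to A##: 8 semitones over a fifth = augmented.

augmented fifth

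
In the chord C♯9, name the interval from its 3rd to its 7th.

The chord tones of C♯9 (C♯ dominant ninth) are C♯, E♯, G♯, B, D♯.
3rd = E♯; 7th = B.
From E♯ to B: 6 semitones over a fifth = diminished.

diminished fifth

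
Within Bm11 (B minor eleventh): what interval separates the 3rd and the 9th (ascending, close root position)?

Bm11 is spelled B D F# A C# E.
3rd = D; 9th = C#.
Counting 7 letters and 11 half steps from D gives a major seventh.

major seventh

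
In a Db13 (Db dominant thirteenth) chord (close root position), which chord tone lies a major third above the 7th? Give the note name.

Eb

Spelling the chord: Db-F-Ab-Cb-Eb-Bb.
The 7th is Cb. A major third above Cb is Eb.
Eb is the chord's 9th.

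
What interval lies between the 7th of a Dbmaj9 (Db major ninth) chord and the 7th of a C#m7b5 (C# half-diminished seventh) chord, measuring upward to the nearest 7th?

major seventh

Dbmaj9 (Db major ninth) has C as its 7th, and C#m7b5 (C# half-diminished seventh) has B as its 7th.
C up to B spans 7 letter names and 11 semitones — a major seventh.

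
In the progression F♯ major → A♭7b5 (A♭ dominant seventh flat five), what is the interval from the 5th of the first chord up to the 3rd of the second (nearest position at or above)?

The 5th of F♯ major is C♯; the 3rd of A♭7b5 (A♭ dominant seventh flat five) is C.
8 letter names make it an octave; at 11 semitones (a half step narrower than perfect) the quality is diminished.

d8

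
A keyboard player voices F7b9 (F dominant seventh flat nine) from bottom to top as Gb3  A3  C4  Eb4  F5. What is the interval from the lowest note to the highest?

The outer voices are Gb3 and F5.
From Gb to F is 23 semitones, exactly the major fourteenth.

major 14th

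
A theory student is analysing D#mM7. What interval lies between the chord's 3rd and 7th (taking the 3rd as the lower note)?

augmented fifth

D#m(maj7) is spelled D#, F#, A#, C##.
That puts F# below C##.
F# up to C## is 8 semitones, a half step wider than a perfect fifth, so the interval is augmented.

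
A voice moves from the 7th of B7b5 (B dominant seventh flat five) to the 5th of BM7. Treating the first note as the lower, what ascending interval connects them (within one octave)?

B7b5 (B dominant seventh flat five) has A as its 7th, and BM7 has F# as its 5th.
Counting 6 letters and 9 half steps from A gives a major sixth.

major 6th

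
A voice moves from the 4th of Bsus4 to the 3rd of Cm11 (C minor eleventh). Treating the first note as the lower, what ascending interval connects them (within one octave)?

Bsus4 has E as its 4th, and Cm11 (C minor eleventh) has Eb as its 3rd.
8 letter names make it an octave; at 11 semitones (a half step narrower than perfect) the quality is diminished.

diminished octave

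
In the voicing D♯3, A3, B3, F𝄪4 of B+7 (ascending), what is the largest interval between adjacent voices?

Adjacent intervals: D♯3→A3 = diminished fifth; A3→B3 = major second; B3→F𝄪4 = augmented fifth.
The largest is B3 to F𝄪4, an augmented fifth (8 semitones).

augmented 5th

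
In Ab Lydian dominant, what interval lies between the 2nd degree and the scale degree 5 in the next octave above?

The scale runs Ab Bb C D Eb F Gb.
That puts Bb below Eb.
From Bb to Eb is 17 semitones, exactly the perfect eleventh.

perfect 11th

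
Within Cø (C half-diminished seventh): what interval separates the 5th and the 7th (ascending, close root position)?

The chord tones of Cø7 (C half-diminished seventh) are C, Eb, Gb, Bb.
So we need the interval from Gb up to Bb.
Counting 3 letters and 4 half steps from Gb gives a major third.

major third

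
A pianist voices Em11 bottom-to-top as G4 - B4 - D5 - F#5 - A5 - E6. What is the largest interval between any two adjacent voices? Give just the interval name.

Adjacent intervals: G4→B4 = major third; B4→D5 = minor third; D5→F#5 = major third; F#5→A5 = minor third; A5→E6 = perfect fifth.
The largest is A5 to E6, a perfect fifth (7 semitones).

perfect fifth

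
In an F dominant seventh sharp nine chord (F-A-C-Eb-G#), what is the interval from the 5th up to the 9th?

augmented 5th

That puts C below G#.
5 letter names make it a fifth; at 8 semitones (a half step wider than perfect) the quality is augmented.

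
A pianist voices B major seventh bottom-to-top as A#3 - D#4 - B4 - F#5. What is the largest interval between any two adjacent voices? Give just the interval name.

Adjacent intervals: A#3→D#4 = perfect fourth; D#4→B4 = minor sixth; B4→F#5 = perfect fifth.
The largest is D#4 to B4, a minor sixth (8 semitones).

minor sixth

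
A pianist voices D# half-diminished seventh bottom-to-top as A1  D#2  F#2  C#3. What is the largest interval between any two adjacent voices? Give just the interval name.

Adjacent intervals: A1→D#2 = augmented fourth; D#2→F#2 = minor third; F#2→C#3 = perfect fifth.
The largest is F#2 to C#3, a perfect fifth (7 semitones).

perfect fifth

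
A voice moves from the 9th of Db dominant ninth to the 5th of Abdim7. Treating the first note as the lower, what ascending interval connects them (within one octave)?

Db dominant ninth has Eb as its 9th, and Abdim7 has Ebb as its 5th.
Eb up to Ebb is 11 semitones, a half step narrower than a perfect octave, so the interval is diminished.

diminished octave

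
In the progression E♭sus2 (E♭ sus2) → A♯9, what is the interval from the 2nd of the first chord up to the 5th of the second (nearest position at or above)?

The 2nd of E♭sus2 (E♭ sus2) is F; the 5th of A♯9 is E♯.
From F to E♯: 12 semitones over a seventh = augmented.

augmented 7th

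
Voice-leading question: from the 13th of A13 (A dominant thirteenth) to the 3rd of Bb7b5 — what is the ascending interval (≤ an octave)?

The 13th of A13 (A dominant thirteenth) is F#; the 3rd of Bb7b5 is D.
From F# to D: 8 semitones over a sixth = minor.

minor sixth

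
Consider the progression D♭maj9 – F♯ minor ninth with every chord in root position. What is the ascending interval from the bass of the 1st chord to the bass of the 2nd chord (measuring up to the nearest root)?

augmented 3rd

The roots are D♭ and F♯.
3 letter names make it a third; at 5 semitones (a half step wider than major) the quality is augmented.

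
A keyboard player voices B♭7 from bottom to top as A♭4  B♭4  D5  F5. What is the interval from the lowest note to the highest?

The outer voices are A♭4 and F5.
From A♭ to F is 9 semitones, exactly the major sixth.

major sixth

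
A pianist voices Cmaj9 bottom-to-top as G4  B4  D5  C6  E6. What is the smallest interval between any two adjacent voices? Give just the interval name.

Adjacent intervals: G4→B4 = major third; B4→D5 = minor third; D5→C6 = minor seventh; C6→E6 = major third.
The smallest is B4 to D5, a minor third (3 semitones).

minor third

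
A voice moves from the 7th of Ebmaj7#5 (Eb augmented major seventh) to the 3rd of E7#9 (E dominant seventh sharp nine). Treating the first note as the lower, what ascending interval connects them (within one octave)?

Ebmaj7#5 (Eb augmented major seventh) has D as its 7th, and E7#9 (E dominant seventh sharp nine) has G# as its 3rd.
D up to G# is 6 semitones, a half step wider than a perfect fourth, so the interval is augmented.

augmented fourth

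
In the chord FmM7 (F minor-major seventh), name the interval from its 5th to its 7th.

The chord tones of FmM7 are F-Ab-C-E.
So we need the interval from C up to E.
C up to E spans 3 letter names and 4 semitones — a major third.

major 3rd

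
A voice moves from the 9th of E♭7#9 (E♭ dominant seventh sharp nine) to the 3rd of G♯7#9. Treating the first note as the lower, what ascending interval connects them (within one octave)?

A4

E♭7#9 (E♭ dominant seventh sharp nine) has F♯ as its 9th, and G♯7#9 has B♯ as its 3rd.
From F♯ to B♯: 6 semitones over a fourth = augmented.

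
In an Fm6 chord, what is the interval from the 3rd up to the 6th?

augmented fourth

The chord tones of Fm6 are F, A♭, C, D.
That puts A♭ below D.
4 letter names make it a fourth; at 6 semitones (a half step wider than perfect) the quality is augmented.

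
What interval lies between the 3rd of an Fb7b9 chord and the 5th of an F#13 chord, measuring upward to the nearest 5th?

Fb7b9 has Ab as its 3rd, and F#13 has C# as its 5th.
Ab up to C# is 5 semitones, a half step wider than a major third, so the interval is augmented.

A3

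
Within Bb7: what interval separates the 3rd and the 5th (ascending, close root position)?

The chord tones of Bb dominant seventh are Bb–D–F–Ab.
That puts D below F.
D up to F is 3 semitones, a half step narrower than a major third, so the interval is minor.

minor third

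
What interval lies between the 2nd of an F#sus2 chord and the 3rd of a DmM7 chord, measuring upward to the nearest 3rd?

diminished seventh

The 2nd of F#sus2 is G#; the 3rd of DmM7 is F.
From G# to F: 9 semitones over a seventh = diminished.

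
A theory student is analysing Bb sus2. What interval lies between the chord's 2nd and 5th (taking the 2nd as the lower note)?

The chord tones of Bbsus2 (Bb sus2) are Bb-C-F.
The 2nd is C and the 5th is F.
C up to F spans 4 letter names and 5 semitones — a perfect fourth.

perfect fourth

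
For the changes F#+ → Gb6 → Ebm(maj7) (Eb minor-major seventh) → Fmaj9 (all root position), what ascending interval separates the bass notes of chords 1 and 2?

The roots are F# and Gb.
2 letter names make it a second; at 0 semitones (a whole step narrower than major) the quality is diminished.

diminished second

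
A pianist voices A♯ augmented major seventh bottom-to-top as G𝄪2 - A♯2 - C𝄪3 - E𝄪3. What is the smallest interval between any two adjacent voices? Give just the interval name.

minor second

Adjacent intervals: G𝄪2→A♯2 = minor second; A♯2→C𝄪3 = major third; C𝄪3→E𝄪3 = major third.
The smallest is G𝄪2 to A♯2, a minor second (1 semitone).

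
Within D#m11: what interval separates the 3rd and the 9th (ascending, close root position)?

D# minor eleventh: D#-F#-A#-C#-E#-G#.
The 3rd is F# and the 9th is E#.
From F# to E# is 11 semitones, exactly the major seventh.

major seventh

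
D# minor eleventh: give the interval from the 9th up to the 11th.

Spelling the chord: D#, F#, A#, C#, E#, G#.
So we need the interval from E# up to G#.
E# up to G# is 3 semitones, a half step narrower than a major third, so the interval is minor.

minor third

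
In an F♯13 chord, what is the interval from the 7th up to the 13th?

major seventh

F♯13: F♯–A♯–C♯–E–G♯–D♯.
So we need the interval from E up to D♯.
From E to D♯ is 11 semitones, exactly the major seventh.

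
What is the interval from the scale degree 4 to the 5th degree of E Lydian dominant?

minor 2nd

E lydian dominant: E F# G# A# B C# D.
Scale degree 4 = A#; 5th scale degree = B.
From A# to B: 1 semitone over a second = minor.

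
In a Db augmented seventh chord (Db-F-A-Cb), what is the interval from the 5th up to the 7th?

5th = A; 7th = Cb.
A up to Cb is 2 semitones, a whole step narrower than a major third, so the interval is diminished.

diminished 3rd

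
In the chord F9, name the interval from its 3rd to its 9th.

F9: F–A–C–Eb–G.
3rd = A; 9th = G.
A up to G is 10 semitones, a half step narrower than a major seventh, so the interval is minor.

minor 7th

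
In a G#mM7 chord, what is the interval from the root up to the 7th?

major 7th

Spelling the chord: G# B D# F##.
Root = G#; 7th = F##.
G# up to F## spans 7 letter names and 11 semitones — a major seventh.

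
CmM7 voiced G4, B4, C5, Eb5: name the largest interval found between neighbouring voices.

major 3rd

Adjacent intervals: G4→B4 = major third; B4→C5 = minor second; C5→Eb5 = minor third.
The largest is G4 to B4, a major third (4 semitones).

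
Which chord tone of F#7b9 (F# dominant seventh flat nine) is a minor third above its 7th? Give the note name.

G

Spelling the chord: F#, A#, C#, E, G.
The 7th is E. A minor third above E is G.
G is the chord's 9th.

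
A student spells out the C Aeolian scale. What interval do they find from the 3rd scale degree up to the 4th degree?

M2

C natural minor: C D E♭ F G A♭ B♭.
3rd scale degree = E♭; 4th degree = F.
E♭ up to F spans 2 letter names and 2 semitones — a major second.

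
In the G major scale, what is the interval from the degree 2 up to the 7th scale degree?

Spelling the G major scale: G A B C D E F#.
So we need the interval from A up to F#.
A up to F# spans 6 letter names and 9 semitones — a major sixth.

major 6th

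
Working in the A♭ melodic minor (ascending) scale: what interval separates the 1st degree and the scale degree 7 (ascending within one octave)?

The scale runs A♭ B♭ C♭ D♭ E♭ F G.
That puts A♭ below G.
A♭ up to G spans 7 letter names and 11 semitones — a major seventh.

major seventh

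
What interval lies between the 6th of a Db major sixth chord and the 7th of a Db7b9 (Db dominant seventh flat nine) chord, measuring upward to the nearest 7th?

minor second

Db major sixth has Bb as its 6th, and Db7b9 (Db dominant seventh flat nine) has Cb as its 7th.
2 letter names make it a second; at 1 semitone (a half step narrower than major) the quality is minor.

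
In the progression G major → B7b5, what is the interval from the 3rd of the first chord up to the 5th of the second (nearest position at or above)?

The 3rd of G major is B; the 5th of B7b5 is F.
From B to F: 6 semitones over a fifth = diminished.

diminished fifth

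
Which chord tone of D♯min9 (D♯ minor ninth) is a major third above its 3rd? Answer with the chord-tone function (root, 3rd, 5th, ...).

5th

D♯m9 (D♯ minor ninth) is spelled D♯–F♯–A♯–C♯–E♯.
The 3rd is F♯. A major third above F♯ is A♯.
A♯ is the chord's 5th.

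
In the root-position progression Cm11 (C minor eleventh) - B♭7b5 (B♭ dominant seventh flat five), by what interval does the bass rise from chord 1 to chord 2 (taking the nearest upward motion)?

The roots are C and B♭.
C up to B♭ is 10 semitones, a half step narrower than a major seventh, so the interval is minor.

minor 7th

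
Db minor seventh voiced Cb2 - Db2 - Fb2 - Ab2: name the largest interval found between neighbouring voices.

Adjacent intervals: Cb2→Db2 = major second; Db2→Fb2 = minor third; Fb2→Ab2 = major third.
The largest is Fb2 to Ab2, a major third (4 semitones).

major 3rd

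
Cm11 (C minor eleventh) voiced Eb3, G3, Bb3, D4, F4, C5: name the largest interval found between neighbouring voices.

Adjacent intervals: Eb3→G3 = major third; G3→Bb3 = minor third; Bb3→D4 = major third; D4→F4 = minor third; F4→C5 = perfect fifth.
The largest is F4 to C5, a perfect fifth (7 semitones).

perfect 5th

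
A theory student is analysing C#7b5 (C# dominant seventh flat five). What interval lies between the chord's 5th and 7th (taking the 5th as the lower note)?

Spelling the chord: C#-E#-G-B.
5th = G; 7th = B.
From G to B is 4 semitones, exactly the major third.

major third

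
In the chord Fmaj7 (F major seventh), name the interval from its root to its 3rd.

FΔ7: F A C E.
That puts F below A.
F up to A spans 3 letter names and 4 semitones — a major third.

major third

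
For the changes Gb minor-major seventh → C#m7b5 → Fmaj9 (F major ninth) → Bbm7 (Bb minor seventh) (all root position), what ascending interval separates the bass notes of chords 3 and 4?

The roots are F and Bb.
From F to Bb is 5 semitones, exactly the perfect fourth.

perfect fourth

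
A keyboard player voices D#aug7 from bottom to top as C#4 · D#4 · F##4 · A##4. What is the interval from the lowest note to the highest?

The outer voices are C#4 and A##4.
6 letter names make it a sixth; at 10 semitones (a half step wider than major) the quality is augmented.

augmented 6th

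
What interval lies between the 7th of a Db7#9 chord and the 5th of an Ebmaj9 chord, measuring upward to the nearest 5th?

major seventh

Db7#9 has Cb as its 7th, and Ebmaj9 has Bb as its 5th.
From Cb to Bb is 11 semitones, exactly the major seventh.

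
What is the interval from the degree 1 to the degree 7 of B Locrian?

B locrian: B C D E F G A.
So we need the interval from B up to A.
B up to A is 10 semitones, a half step narrower than a major seventh, so the interval is minor.

minor seventh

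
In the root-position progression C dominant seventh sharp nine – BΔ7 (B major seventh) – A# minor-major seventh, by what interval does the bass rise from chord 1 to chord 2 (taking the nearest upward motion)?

The roots are C and B.
Counting 7 letters and 11 half steps from C gives a major seventh.

M7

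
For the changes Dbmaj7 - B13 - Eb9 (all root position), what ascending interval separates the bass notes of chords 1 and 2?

The roots are Db and B.
6 letter names make it a sixth; at 10 semitones (a half step wider than major) the quality is augmented.

augmented sixth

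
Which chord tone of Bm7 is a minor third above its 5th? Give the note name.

A

The chord tones of Bm7 (B minor seventh) are B-D-F♯-A.
The 5th is F♯. A minor third above F♯ is A.
A is the chord's 7th.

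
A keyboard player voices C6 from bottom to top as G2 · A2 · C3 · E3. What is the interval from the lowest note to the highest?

major sixth

The outer voices are G2 and E3.
G up to E spans 6 letter names and 9 semitones — a major sixth.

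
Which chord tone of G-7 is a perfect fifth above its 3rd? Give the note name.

F

Gm7 (G minor seventh): G, Bb, D, F.
The 3rd is Bb. A perfect fifth above Bb is F.
F is the chord's 7th.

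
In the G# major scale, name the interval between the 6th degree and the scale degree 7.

G# major: G# A# B# C# D# E# F##.
That puts E# below F##.
From E# to F## is 2 semitones, exactly the major second.

major 2nd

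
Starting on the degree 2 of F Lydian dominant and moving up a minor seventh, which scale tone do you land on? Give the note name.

F

The scale is F G A B C D Eb.
The degree 2 is G; a minor seventh above that is F — scale degree 1.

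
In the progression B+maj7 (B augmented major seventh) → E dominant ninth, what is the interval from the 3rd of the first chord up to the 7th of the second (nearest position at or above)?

B+maj7 (B augmented major seventh) has D♯ as its 3rd, and E dominant ninth has D as its 7th.
8 letter names make it an octave; at 11 semitones (a half step narrower than perfect) the quality is diminished.

diminished 8th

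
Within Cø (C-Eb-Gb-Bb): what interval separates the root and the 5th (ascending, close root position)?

diminished fifth

So we need the interval from C up to Gb.
5 letter names make it a fifth; at 6 semitones (a half step narrower than perfect) the quality is diminished.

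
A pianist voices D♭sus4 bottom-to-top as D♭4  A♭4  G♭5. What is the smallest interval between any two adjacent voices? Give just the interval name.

Adjacent intervals: D♭4→A♭4 = perfect fifth; A♭4→G♭5 = minor seventh.
The smallest is D♭4 to A♭4, a perfect fifth (7 semitones).

P5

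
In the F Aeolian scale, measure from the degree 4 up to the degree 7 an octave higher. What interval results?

The scale runs F G Ab Bb C Db Eb.
The degree 4 is Bb and the 7th scale degree (up an octave) is Eb.
From Bb to Eb is 17 semitones, exactly the perfect eleventh.

perfect 11th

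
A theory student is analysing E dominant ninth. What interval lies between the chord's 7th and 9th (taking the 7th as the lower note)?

E9: E G# B D F#.
7th = D; 9th = F#.
From D to F# is 4 semitones, exactly the major third.

M3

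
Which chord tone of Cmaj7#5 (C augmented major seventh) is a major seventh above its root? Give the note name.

C augmented major seventh is spelled C, E, G#, B.
The root is C. A major seventh above C is B.
B is the chord's 7th.

B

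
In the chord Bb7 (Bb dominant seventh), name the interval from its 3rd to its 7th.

Bb dominant seventh is spelled Bb, D, F, Ab.
3rd = D; 7th = Ab.
D up to Ab is 6 semitones, a half step narrower than a perfect fifth, so the interval is diminished.
That tritone between 3rd and 7th is what gives the dominant seventh its pull toward resolution.

diminished fifth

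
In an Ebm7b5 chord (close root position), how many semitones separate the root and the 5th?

Spelling the chord: Eb-Gb-Bbb-Db.
Eb to Bbb is a diminished fifth: 6 semitones.

6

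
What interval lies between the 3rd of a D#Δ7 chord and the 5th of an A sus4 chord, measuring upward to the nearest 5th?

diminished seventh

D#Δ7 has F## as its 3rd, and A sus4 has E as its 5th.
From F## to E: 9 semitones over a seventh = diminished.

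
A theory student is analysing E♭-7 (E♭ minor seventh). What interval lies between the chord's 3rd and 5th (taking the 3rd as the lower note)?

major third

E♭min7 (E♭ minor seventh): E♭ G♭ B♭ D♭.
3rd = G♭; 5th = B♭.
G♭ up to B♭ spans 3 letter names and 4 semitones — a major third.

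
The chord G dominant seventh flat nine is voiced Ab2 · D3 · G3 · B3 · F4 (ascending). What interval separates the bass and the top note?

The outer voices are Ab2 and F4.
Ab up to F spans 13 letter names and 21 semitones — a major thirteenth.

major 13th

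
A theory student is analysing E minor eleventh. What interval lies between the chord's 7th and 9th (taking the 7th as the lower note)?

Em11 (E minor eleventh): E G B D F# A.
7th = D; 9th = F#.
From D to F# is 4 semitones, exactly the major third.

major third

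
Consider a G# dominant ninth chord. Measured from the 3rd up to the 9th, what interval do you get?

G#9 (G# dominant ninth): G#-B#-D#-F#-A#.
The 3rd is B# and the 9th is A#.
From B# to A#: 10 semitones over a seventh = minor.

minor seventh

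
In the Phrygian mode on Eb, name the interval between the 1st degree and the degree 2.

minor second

The scale runs Eb Fb Gb Ab Bb Cb Db.
The 1st degree is Eb and the 2nd degree is Fb.
From Eb to Fb: 1 semitone over a second = minor.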